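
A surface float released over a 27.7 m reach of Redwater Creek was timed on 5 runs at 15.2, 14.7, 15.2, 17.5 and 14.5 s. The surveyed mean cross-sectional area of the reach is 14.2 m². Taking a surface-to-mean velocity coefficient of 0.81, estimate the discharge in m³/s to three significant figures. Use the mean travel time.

t̄ = (15.2 + 14.7 + 15.2 + 17.5 + 14.5) / 5 = 15.42 s
v_surface = L / t̄ = 27.7 / 15.42 = 1.796 m/s
v_mean = 0.81 × 1.796 = 1.455 m/s
Q = A × v_mean = 14.2 × 1.455 = 20.66 m³/s

20.7 m³/s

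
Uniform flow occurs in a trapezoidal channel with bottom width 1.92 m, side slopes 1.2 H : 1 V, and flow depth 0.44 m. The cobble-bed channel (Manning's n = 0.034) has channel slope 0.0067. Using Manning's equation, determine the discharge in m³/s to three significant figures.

A = (b + z·y)·y = (1.92 + 1.2×0.44)×0.44 = 1.077 m²
P = b + 2y√(1+z²) = 1.92 + 2×0.44×√(1+1.2²) = 3.295 m
R = A/P = 1.077/3.295 = 0.3269 m
Q = (1/n)·A·R^(2/3)·S^(1/2) = (1/0.034) × 1.077 × 0.3269^(2/3) × 0.0067^(1/2) = 1.231 m³/s

1.23 m³/s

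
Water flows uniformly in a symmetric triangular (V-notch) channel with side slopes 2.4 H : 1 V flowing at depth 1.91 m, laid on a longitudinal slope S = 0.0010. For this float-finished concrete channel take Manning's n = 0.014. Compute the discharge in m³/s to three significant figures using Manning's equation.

18.2 m³/s

A = z·y² = 2.4×1.91² = 8.755 m²
P = 2y√(1+z²) = 2×1.91×√(1+2.4²) = 9.932 m
R = A/P = 8.755/9.932 = 0.8815 m
Q = (1/n)·A·R^(2/3)·S^(1/2) = (1/0.014) × 8.755 × 0.8815^(2/3) × 0.0010^(1/2) = 18.18 m³/s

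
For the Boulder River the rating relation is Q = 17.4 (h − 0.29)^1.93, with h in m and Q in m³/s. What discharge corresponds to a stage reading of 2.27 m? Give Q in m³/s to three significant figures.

65.0 m³/s

Q = 17.4 × (2.27 − 0.29)^1.93 = 17.4 × 1.98^1.93 = 65.03 m³/s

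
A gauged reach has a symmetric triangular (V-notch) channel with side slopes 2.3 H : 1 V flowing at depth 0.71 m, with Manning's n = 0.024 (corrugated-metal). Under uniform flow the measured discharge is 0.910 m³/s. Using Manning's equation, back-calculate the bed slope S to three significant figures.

0.00158

A = z·y² = 2.3×0.71² = 1.159 m²
P = 2y√(1+z²) = 2×0.71×√(1+2.3²) = 3.561 m
R = A/P = 1.159/3.561 = 0.3256 m
S = (Q·n / (1·A·R^(2/3)))² = (0.910×0.024 / (1×1.159×0.4732))² = 0.001584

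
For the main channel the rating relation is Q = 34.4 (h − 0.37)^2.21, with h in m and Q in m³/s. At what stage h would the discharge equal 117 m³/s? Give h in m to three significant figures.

h − h₀ = (Q/C)^(1/b) = (117/34.4)^(1/2.21) = 1.740 m
h = 0.37 + 1.740 = 2.110 m

2.11 m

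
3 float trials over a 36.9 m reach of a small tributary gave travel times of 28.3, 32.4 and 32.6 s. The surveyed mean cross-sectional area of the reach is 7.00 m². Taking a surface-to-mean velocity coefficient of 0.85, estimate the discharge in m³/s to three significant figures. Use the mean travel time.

7.06 m³/s

t̄ = (28.3 + 32.4 + 32.6) / 3 = 31.1 s
v_surface = L / t̄ = 36.9 / 31.1 = 1.186 m/s
v_mean = 0.85 × 1.186 = 1.009 m/s
Q = A × v_mean = 7.00 × 1.009 = 7.060 m³/s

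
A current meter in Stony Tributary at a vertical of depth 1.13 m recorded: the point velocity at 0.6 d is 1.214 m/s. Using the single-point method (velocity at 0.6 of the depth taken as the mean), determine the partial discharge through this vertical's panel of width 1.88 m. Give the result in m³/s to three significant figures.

2.58 m³/s

v̄ = v₀.₆ = 1.214 m/s
q = v̄ × d × w = 1.214 × 1.13 × 1.88 = 2.579 m³/s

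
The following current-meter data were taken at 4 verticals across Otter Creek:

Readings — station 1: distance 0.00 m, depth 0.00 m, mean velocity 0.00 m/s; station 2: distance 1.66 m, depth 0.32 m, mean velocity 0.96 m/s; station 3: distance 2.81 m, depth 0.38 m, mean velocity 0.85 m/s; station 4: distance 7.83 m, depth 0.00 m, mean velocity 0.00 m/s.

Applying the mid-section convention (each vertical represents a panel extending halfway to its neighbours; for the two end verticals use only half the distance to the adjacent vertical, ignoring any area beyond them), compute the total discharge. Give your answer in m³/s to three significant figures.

w_2 = (2.81 − 0.00)/2 = 1.405 m; q_2 = 0.96 × 0.32 × 1.405 = 0.4316 m³/s
w_3 = (7.83 − 1.66)/2 = 3.085 m; q_3 = 0.85 × 0.38 × 3.085 = 0.9965 m³/s
Stations 1, 4 contribute zero (depth or velocity is 0).
Q = Σ qᵢ = 1.428 m³/s

1.43 m³/s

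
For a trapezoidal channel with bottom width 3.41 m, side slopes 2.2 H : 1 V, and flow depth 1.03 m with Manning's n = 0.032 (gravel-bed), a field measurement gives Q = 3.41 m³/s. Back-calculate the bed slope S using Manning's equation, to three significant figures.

0.000564

A = (b + z·y)·y = (3.41 + 2.2×1.03)×1.03 = 5.846 m²
P = b + 2y√(1+z²) = 3.41 + 2×1.03×√(1+2.2²) = 8.388 m
R = A/P = 5.846/8.388 = 0.6970 m
S = (Q·n / (1·A·R^(2/3)))² = (3.41×0.032 / (1×5.846×0.7861))² = 0.0005638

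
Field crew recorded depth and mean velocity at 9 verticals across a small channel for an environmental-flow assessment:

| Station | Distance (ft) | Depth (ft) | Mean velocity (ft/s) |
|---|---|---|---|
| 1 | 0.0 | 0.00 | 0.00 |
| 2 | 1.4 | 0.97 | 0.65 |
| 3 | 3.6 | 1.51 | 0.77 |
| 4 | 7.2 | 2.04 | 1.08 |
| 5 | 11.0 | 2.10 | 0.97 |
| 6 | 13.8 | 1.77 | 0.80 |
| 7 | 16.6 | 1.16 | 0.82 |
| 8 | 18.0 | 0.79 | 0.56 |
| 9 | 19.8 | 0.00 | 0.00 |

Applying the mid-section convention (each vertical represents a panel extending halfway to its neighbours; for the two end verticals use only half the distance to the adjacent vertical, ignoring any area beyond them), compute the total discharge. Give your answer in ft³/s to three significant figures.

w_2 = (3.6 − 0.0)/2 = 1.8 ft; q_2 = 0.65 × 0.97 × 1.8 = 1.135 ft³/s
w_3 = (7.2 − 1.4)/2 = 2.9 ft; q_3 = 0.77 × 1.51 × 2.9 = 3.372 ft³/s
w_4 = (11.0 − 3.6)/2 = 3.7 ft; q_4 = 1.08 × 2.04 × 3.7 = 8.152 ft³/s
w_5 = (13.8 − 7.2)/2 = 3.3 ft; q_5 = 0.97 × 2.10 × 3.3 = 6.722 ft³/s
w_6 = (16.6 − 11.0)/2 = 2.8 ft; q_6 = 0.80 × 1.77 × 2.8 = 3.965 ft³/s
w_7 = (18.0 − 13.8)/2 = 2.1 ft; q_7 = 0.82 × 1.16 × 2.1 = 1.998 ft³/s
w_8 = (19.8 − 16.6)/2 = 1.6 ft; q_8 = 0.56 × 0.79 × 1.6 = 0.7078 ft³/s
Stations 1, 9 contribute zero (depth or velocity is 0).
Q = Σ qᵢ = 26.05 ft³/s

26.1 ft³/s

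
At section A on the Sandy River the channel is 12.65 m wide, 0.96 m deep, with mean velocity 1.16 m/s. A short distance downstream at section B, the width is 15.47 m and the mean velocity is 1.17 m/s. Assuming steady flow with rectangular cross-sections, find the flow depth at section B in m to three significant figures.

0.778 m

Q = A₁V₁ = (12.65×0.96) × 1.16 = 14.09 m³/s
d₂ = Q/(b₂ V₂) = 14.09/(15.47×1.17) = 0.7783 m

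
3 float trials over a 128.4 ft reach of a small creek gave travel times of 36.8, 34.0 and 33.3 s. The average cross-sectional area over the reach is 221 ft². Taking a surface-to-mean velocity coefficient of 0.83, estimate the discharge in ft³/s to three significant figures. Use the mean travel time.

t̄ = (36.8 + 34.0 + 33.3) / 3 = 34.7 s
v_surface = L / t̄ = 128.4 / 34.7 = 3.700 ft/s
v_mean = 0.83 × 3.700 = 3.071 ft/s
Q = A × v_mean = 221 × 3.071 = 678.7 ft³/s

679 ft³/s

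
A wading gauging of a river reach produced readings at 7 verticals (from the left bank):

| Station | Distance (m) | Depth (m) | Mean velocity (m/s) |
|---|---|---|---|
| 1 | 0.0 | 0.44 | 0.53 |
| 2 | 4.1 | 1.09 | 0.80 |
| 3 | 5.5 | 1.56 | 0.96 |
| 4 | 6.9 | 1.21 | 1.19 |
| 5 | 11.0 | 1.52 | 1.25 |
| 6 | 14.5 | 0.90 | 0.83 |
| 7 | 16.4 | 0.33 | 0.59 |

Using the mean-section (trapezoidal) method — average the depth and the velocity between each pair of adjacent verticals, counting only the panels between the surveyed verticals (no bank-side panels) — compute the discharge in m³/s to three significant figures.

17.9 m³/s

Panel 1-2: Δb = 4.1 m, d̄ = (0.44+1.09)/2 = 0.765, v̄ = (0.53+0.80)/2 = 0.665 → q = 4.1×0.765×0.665 = 2.086 m³/s
Panel 2-3: Δb = 1.4 m, d̄ = (1.09+1.56)/2 = 1.325, v̄ = (0.80+0.96)/2 = 0.88 → q = 1.4×1.325×0.88 = 1.632 m³/s
Panel 3-4: Δb = 1.4 m, d̄ = (1.56+1.21)/2 = 1.385, v̄ = (0.96+1.19)/2 = 1.075 → q = 1.4×1.385×1.075 = 2.084 m³/s
Panel 4-5: Δb = 4.1 m, d̄ = (1.21+1.52)/2 = 1.365, v̄ = (1.19+1.25)/2 = 1.22 → q = 4.1×1.365×1.22 = 6.828 m³/s
Panel 5-6: Δb = 3.5 m, d̄ = (1.52+0.90)/2 = 1.21, v̄ = (1.25+0.83)/2 = 1.04 → q = 3.5×1.21×1.04 = 4.404 m³/s
Panel 6-7: Δb = 1.9 m, d̄ = (0.90+0.33)/2 = 0.615, v̄ = (0.83+0.59)/2 = 0.71 → q = 1.9×0.615×0.71 = 0.8296 m³/s
Q = Σ q = 17.86 m³/s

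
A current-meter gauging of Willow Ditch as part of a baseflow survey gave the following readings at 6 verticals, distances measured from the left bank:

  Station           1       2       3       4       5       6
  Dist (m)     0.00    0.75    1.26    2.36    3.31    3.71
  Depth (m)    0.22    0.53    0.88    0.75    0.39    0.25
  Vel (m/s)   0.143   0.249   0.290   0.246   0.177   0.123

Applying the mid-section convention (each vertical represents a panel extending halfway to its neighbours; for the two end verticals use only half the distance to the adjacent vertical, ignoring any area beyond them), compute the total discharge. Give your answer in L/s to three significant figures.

w_1 = (0.75 − 0.00)/2 = 0.375 m; q_1 = 0.143 × 0.22 × 0.375 = 0.01180 m³/s
w_2 = (1.26 − 0.00)/2 = 0.63 m; q_2 = 0.249 × 0.53 × 0.63 = 0.08314 m³/s
w_3 = (2.36 − 0.75)/2 = 0.805 m; q_3 = 0.290 × 0.88 × 0.805 = 0.2054 m³/s
w_4 = (3.31 − 1.26)/2 = 1.025 m; q_4 = 0.246 × 0.75 × 1.025 = 0.1891 m³/s
w_5 = (3.71 − 2.36)/2 = 0.675 m; q_5 = 0.177 × 0.39 × 0.675 = 0.04660 m³/s
w_6 = (3.71 − 3.31)/2 = 0.2 m; q_6 = 0.123 × 0.25 × 0.2 = 0.006150 m³/s
Q = Σ qᵢ = 0.5422 m³/s
= 0.5422 × 1000 = 542.2 L/s

542 L/s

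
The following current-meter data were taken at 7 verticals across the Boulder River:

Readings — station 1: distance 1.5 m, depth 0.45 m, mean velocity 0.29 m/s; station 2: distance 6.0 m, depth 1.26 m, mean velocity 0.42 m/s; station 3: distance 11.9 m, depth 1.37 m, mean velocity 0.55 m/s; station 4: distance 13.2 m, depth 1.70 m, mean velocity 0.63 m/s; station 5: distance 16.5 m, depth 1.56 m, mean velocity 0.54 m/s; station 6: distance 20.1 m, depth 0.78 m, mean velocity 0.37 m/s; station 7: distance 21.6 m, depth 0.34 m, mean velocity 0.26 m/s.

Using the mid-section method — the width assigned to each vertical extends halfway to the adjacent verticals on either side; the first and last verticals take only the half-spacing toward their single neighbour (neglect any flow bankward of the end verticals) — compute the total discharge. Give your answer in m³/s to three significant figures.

w_1 = (6.0 − 1.5)/2 = 2.25 m; q_1 = 0.29 × 0.45 × 2.25 = 0.2936 m³/s
w_2 = (11.9 − 1.5)/2 = 5.2 m; q_2 = 0.42 × 1.26 × 5.2 = 2.752 m³/s
w_3 = (13.2 − 6.0)/2 = 3.6 m; q_3 = 0.55 × 1.37 × 3.6 = 2.713 m³/s
w_4 = (16.5 − 11.9)/2 = 2.3 m; q_4 = 0.63 × 1.70 × 2.3 = 2.463 m³/s
w_5 = (20.1 − 13.2)/2 = 3.45 m; q_5 = 0.54 × 1.56 × 3.45 = 2.906 m³/s
w_6 = (21.6 − 16.5)/2 = 2.55 m; q_6 = 0.37 × 0.78 × 2.55 = 0.7359 m³/s
w_7 = (21.6 − 20.1)/2 = 0.75 m; q_7 = 0.26 × 0.34 × 0.75 = 0.06630 m³/s
Q = Σ qᵢ = 11.93 m³/s

11.9 m³/s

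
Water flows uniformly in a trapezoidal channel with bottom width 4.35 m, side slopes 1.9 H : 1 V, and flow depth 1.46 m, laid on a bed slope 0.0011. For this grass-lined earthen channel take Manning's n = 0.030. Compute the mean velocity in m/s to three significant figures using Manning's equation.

1.09 m/s

A = (b + z·y)·y = (4.35 + 1.9×1.46)×1.46 = 10.40 m²
P = b + 2y√(1+z²) = 4.35 + 2×1.46×√(1+1.9²) = 10.62 m
R = A/P = 10.40/10.62 = 0.9794 m
Q = (1/n)·A·R^(2/3)·S^(1/2) = (1/0.030) × 10.40 × 0.9794^(2/3) × 0.0011^(1/2) = 11.34 m³/s
V = Q/A = 11.34/10.40 = 1.090 m/s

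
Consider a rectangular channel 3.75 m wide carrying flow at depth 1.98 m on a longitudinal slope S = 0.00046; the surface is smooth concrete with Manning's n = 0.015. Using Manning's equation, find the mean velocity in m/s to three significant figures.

1.39 m/s

A = b·y = 3.75 × 1.98 = 7.425 m²
P = b + 2y = 3.75 + 2×1.98 = 7.710 m
R = A/P = 7.425/7.710 = 0.9630 m
Q = (1/n)·A·R^(2/3)·S^(1/2) = (1/0.015) × 7.425 × 0.9630^(2/3) × 0.00046^(1/2) = 10.35 m³/s
V = Q/A = 10.35/7.425 = 1.394 m/s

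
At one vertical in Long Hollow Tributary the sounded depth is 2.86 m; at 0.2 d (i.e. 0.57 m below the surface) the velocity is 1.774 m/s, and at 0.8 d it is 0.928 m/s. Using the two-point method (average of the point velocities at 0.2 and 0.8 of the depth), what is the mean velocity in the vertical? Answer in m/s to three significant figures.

1.35 m/s

v̄ = (1.774 + 0.928) / 2 = 1.351 m/s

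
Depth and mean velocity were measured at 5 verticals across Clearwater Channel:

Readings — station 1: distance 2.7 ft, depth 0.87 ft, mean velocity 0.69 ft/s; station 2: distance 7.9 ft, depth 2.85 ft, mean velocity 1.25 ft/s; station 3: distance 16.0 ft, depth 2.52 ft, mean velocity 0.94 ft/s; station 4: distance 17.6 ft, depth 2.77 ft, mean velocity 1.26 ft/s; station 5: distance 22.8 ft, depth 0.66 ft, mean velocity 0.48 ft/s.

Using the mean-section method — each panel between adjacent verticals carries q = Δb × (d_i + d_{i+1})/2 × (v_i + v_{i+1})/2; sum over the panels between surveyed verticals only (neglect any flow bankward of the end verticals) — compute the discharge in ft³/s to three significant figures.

45.6 ft³/s

Panel 1-2: Δb = 5.2 ft, d̄ = (0.87+2.85)/2 = 1.86, v̄ = (0.69+1.25)/2 = 0.97 → q = 5.2×1.86×0.97 = 9.382 ft³/s
Panel 2-3: Δb = 8.1 ft, d̄ = (2.85+2.52)/2 = 2.685, v̄ = (1.25+0.94)/2 = 1.095 → q = 8.1×2.685×1.095 = 23.81 ft³/s
Panel 3-4: Δb = 1.6 ft, d̄ = (2.52+2.77)/2 = 2.645, v̄ = (0.94+1.26)/2 = 1.1 → q = 1.6×2.645×1.1 = 4.655 ft³/s
Panel 4-5: Δb = 5.2 ft, d̄ = (2.77+0.66)/2 = 1.715, v̄ = (1.26+0.48)/2 = 0.87 → q = 5.2×1.715×0.87 = 7.759 ft³/s
Q = Σ q = 45.61 ft³/s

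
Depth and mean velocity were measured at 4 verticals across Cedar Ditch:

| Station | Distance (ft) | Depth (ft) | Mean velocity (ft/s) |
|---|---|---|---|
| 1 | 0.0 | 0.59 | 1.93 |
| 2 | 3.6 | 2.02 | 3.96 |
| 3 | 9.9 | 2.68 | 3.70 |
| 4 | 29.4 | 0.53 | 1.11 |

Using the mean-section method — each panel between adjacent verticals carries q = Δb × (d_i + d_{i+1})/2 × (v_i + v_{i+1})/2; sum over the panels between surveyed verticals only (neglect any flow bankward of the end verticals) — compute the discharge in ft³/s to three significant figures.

146 ft³/s

Panel 1-2: Δb = 3.6 ft, d̄ = (0.59+2.02)/2 = 1.305, v̄ = (1.93+3.96)/2 = 2.945 → q = 3.6×1.305×2.945 = 13.84 ft³/s
Panel 2-3: Δb = 6.3 ft, d̄ = (2.02+2.68)/2 = 2.35, v̄ = (3.96+3.70)/2 = 3.83 → q = 6.3×2.35×3.83 = 56.70 ft³/s
Panel 3-4: Δb = 19.5 ft, d̄ = (2.68+0.53)/2 = 1.605, v̄ = (3.70+1.11)/2 = 2.405 → q = 19.5×1.605×2.405 = 75.27 ft³/s
Q = Σ q = 145.8 ft³/s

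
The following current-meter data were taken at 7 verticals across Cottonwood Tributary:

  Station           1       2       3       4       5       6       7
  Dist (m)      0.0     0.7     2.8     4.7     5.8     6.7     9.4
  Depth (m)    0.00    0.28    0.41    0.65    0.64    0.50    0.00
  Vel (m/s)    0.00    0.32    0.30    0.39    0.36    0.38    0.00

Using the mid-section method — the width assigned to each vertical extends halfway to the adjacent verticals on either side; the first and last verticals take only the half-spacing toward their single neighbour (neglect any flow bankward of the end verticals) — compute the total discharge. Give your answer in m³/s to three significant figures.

w_2 = (2.8 − 0.0)/2 = 1.4 m; q_2 = 0.32 × 0.28 × 1.4 = 0.1254 m³/s
w_3 = (4.7 − 0.7)/2 = 2 m; q_3 = 0.30 × 0.41 × 2 = 0.2460 m³/s
w_4 = (5.8 − 2.8)/2 = 1.5 m; q_4 = 0.39 × 0.65 × 1.5 = 0.3803 m³/s
w_5 = (6.7 − 4.7)/2 = 1 m; q_5 = 0.36 × 0.64 × 1 = 0.2304 m³/s
w_6 = (9.4 − 5.8)/2 = 1.8 m; q_6 = 0.38 × 0.50 × 1.8 = 0.3420 m³/s
Stations 1, 7 contribute zero (depth or velocity is 0).
Q = Σ qᵢ = 1.324 m³/s

1.32 m³/s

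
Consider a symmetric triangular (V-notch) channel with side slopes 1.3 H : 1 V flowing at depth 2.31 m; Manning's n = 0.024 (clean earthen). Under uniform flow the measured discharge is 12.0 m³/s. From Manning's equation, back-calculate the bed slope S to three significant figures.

A = z·y² = 1.3×2.31² = 6.937 m²
P = 2y√(1+z²) = 2×2.31×√(1+1.3²) = 7.577 m
R = A/P = 6.937/7.577 = 0.9155 m
S = (Q·n / (1·A·R^(2/3)))² = (12.0×0.024 / (1×6.937×0.9428))² = 0.001939

0.00194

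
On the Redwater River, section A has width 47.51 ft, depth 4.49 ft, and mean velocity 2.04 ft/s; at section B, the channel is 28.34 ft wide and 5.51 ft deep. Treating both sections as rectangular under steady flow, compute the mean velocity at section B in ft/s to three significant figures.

Q = A₁V₁ = (47.51×4.49) × 2.04 = 435.2 ft³/s
A₂ = 28.34 × 5.51 = 156.2 ft²
V₂ = Q/A₂ = 435.2/156.2 = 2.787 ft/s

2.79 ft/s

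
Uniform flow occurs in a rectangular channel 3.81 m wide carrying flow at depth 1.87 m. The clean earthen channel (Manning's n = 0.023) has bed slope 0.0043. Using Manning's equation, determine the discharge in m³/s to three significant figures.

19.5 m³/s

A = b·y = 3.81 × 1.87 = 7.125 m²
P = b + 2y = 3.81 + 2×1.87 = 7.550 m
R = A/P = 7.125/7.550 = 0.9437 m
Q = (1/n)·A·R^(2/3)·S^(1/2) = (1/0.023) × 7.125 × 0.9437^(2/3) × 0.0043^(1/2) = 19.54 m³/s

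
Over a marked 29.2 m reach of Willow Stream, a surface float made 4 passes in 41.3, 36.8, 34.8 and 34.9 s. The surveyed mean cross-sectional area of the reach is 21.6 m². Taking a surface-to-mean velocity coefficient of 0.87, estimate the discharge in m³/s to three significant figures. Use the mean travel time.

14.9 m³/s

t̄ = (41.3 + 36.8 + 34.8 + 34.9) / 4 = 36.95 s
v_surface = L / t̄ = 29.2 / 36.95 = 0.7903 m/s
v_mean = 0.87 × 0.7903 = 0.6875 m/s
Q = A × v_mean = 21.6 × 0.6875 = 14.85 m³/s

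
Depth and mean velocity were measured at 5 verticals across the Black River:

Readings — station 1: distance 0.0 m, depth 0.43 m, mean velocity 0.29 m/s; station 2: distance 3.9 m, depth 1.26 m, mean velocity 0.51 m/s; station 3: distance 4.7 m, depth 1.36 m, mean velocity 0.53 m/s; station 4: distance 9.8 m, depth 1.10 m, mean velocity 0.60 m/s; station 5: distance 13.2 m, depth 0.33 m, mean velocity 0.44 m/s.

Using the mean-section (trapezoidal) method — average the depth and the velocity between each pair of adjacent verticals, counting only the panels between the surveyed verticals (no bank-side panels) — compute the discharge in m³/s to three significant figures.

6.67 m³/s

Panel 1-2: Δb = 3.9 m, d̄ = (0.43+1.26)/2 = 0.845, v̄ = (0.29+0.51)/2 = 0.4 → q = 3.9×0.845×0.4 = 1.318 m³/s
Panel 2-3: Δb = 0.8 m, d̄ = (1.26+1.36)/2 = 1.31, v̄ = (0.51+0.53)/2 = 0.52 → q = 0.8×1.31×0.52 = 0.5450 m³/s
Panel 3-4: Δb = 5.1 m, d̄ = (1.36+1.10)/2 = 1.23, v̄ = (0.53+0.60)/2 = 0.565 → q = 5.1×1.23×0.565 = 3.544 m³/s
Panel 4-5: Δb = 3.4 m, d̄ = (1.10+0.33)/2 = 0.715, v̄ = (0.60+0.44)/2 = 0.52 → q = 3.4×0.715×0.52 = 1.264 m³/s
Q = Σ q = 6.672 m³/s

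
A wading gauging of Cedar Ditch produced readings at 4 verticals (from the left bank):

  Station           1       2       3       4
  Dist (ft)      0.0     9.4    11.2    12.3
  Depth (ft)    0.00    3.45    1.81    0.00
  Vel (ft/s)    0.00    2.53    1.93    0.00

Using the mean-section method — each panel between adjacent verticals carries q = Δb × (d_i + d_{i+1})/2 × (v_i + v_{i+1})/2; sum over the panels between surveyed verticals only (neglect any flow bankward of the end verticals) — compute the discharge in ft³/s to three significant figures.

Panel 1-2: Δb = 9.4 ft, d̄ = (0.00+3.45)/2 = 1.725, v̄ = (0.00+2.53)/2 = 1.265 → q = 9.4×1.725×1.265 = 20.51 ft³/s
Panel 2-3: Δb = 1.8 ft, d̄ = (3.45+1.81)/2 = 2.63, v̄ = (2.53+1.93)/2 = 2.23 → q = 1.8×2.63×2.23 = 10.56 ft³/s
Panel 3-4: Δb = 1.1 ft, d̄ = (1.81+0.00)/2 = 0.905, v̄ = (1.93+0.00)/2 = 0.965 → q = 1.1×0.905×0.965 = 0.9607 ft³/s
Q = Σ q = 32.03 ft³/s

32.0 ft³/s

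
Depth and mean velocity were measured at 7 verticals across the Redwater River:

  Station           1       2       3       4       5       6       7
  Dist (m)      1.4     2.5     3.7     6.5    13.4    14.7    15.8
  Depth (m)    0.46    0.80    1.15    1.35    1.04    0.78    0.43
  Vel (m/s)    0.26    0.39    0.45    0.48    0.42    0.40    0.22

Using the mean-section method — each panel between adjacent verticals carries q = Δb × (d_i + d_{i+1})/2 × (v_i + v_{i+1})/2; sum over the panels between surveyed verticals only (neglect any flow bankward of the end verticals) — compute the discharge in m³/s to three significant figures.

Panel 1-2: Δb = 1.1 m, d̄ = (0.46+0.80)/2 = 0.63, v̄ = (0.26+0.39)/2 = 0.325 → q = 1.1×0.63×0.325 = 0.2252 m³/s
Panel 2-3: Δb = 1.2 m, d̄ = (0.80+1.15)/2 = 0.975, v̄ = (0.39+0.45)/2 = 0.42 → q = 1.2×0.975×0.42 = 0.4914 m³/s
Panel 3-4: Δb = 2.8 m, d̄ = (1.15+1.35)/2 = 1.25, v̄ = (0.45+0.48)/2 = 0.465 → q = 2.8×1.25×0.465 = 1.628 m³/s
Panel 4-5: Δb = 6.9 m, d̄ = (1.35+1.04)/2 = 1.195, v̄ = (0.48+0.42)/2 = 0.45 → q = 6.9×1.195×0.45 = 3.710 m³/s
Panel 5-6: Δb = 1.3 m, d̄ = (1.04+0.78)/2 = 0.91, v̄ = (0.42+0.40)/2 = 0.41 → q = 1.3×0.91×0.41 = 0.4850 m³/s
Panel 6-7: Δb = 1.1 m, d̄ = (0.78+0.43)/2 = 0.605, v̄ = (0.40+0.22)/2 = 0.31 → q = 1.1×0.605×0.31 = 0.2063 m³/s
Q = Σ q = 6.746 m³/s

6.75 m³/s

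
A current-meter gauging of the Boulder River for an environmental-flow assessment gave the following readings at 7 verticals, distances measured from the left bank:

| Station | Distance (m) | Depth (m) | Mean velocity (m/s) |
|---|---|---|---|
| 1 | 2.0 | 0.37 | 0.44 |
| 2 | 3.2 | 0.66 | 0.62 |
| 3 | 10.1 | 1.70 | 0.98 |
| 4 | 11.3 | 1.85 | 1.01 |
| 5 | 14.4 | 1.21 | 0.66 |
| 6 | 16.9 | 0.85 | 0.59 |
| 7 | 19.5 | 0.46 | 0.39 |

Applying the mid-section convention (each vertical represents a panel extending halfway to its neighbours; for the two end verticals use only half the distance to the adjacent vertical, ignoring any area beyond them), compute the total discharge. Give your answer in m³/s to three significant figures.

w_1 = (3.2 − 2.0)/2 = 0.6 m; q_1 = 0.44 × 0.37 × 0.6 = 0.09768 m³/s
w_2 = (10.1 − 2.0)/2 = 4.05 m; q_2 = 0.62 × 0.66 × 4.05 = 1.657 m³/s
w_3 = (11.3 − 3.2)/2 = 4.05 m; q_3 = 0.98 × 1.70 × 4.05 = 6.747 m³/s
w_4 = (14.4 − 10.1)/2 = 2.15 m; q_4 = 1.01 × 1.85 × 2.15 = 4.017 m³/s
w_5 = (16.9 − 11.3)/2 = 2.8 m; q_5 = 0.66 × 1.21 × 2.8 = 2.236 m³/s
w_6 = (19.5 − 14.4)/2 = 2.55 m; q_6 = 0.59 × 0.85 × 2.55 = 1.279 m³/s
w_7 = (19.5 − 16.9)/2 = 1.3 m; q_7 = 0.39 × 0.46 × 1.3 = 0.2332 m³/s
Q = Σ qᵢ = 16.27 m³/s

16.3 m³/s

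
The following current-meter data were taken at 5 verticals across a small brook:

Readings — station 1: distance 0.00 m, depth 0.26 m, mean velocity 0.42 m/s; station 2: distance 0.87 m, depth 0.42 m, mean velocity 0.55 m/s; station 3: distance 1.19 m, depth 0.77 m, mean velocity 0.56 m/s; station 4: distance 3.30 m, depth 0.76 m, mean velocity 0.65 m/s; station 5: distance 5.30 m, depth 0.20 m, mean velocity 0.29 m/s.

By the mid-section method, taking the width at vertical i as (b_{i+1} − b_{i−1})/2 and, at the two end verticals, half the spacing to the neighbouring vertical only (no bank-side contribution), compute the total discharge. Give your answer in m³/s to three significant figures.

w_1 = (0.87 − 0.00)/2 = 0.435 m; q_1 = 0.42 × 0.26 × 0.435 = 0.04750 m³/s
w_2 = (1.19 − 0.00)/2 = 0.595 m; q_2 = 0.55 × 0.42 × 0.595 = 0.1374 m³/s
w_3 = (3.30 − 0.87)/2 = 1.215 m; q_3 = 0.56 × 0.77 × 1.215 = 0.5239 m³/s
w_4 = (5.30 − 1.19)/2 = 2.055 m; q_4 = 0.65 × 0.76 × 2.055 = 1.015 m³/s
w_5 = (5.30 − 3.30)/2 = 1 m; q_5 = 0.29 × 0.20 × 1 = 0.05800 m³/s
Q = Σ qᵢ = 1.782 m³/s

1.78 m³/s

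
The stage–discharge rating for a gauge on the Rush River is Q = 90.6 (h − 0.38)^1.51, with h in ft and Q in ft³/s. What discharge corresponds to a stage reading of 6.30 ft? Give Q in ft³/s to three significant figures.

1330 ft³/s

Q = 90.6 × (6.30 − 0.38)^1.51 = 90.6 × 5.92^1.51 = 1328 ft³/s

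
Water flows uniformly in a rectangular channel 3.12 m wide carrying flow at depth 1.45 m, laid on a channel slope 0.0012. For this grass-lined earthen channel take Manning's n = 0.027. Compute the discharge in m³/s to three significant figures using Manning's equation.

A = b·y = 3.12 × 1.45 = 4.524 m²
P = b + 2y = 3.12 + 2×1.45 = 6.020 m
R = A/P = 4.524/6.020 = 0.7515 m
Q = (1/n)·A·R^(2/3)·S^(1/2) = (1/0.027) × 4.524 × 0.7515^(2/3) × 0.0012^(1/2) = 4.798 m³/s

4.80 m³/s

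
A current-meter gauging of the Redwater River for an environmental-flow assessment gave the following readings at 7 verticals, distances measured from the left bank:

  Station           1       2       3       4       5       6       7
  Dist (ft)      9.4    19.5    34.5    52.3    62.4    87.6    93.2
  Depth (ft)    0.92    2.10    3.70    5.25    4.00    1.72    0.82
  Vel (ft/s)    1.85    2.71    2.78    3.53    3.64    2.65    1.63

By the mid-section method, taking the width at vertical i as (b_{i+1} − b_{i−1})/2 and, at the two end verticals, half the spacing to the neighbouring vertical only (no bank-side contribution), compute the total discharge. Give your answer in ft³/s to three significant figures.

838 ft³/s

w_1 = (19.5 − 9.4)/2 = 5.05 ft; q_1 = 1.85 × 0.92 × 5.05 = 8.595 ft³/s
w_2 = (34.5 − 9.4)/2 = 12.55 ft; q_2 = 2.71 × 2.10 × 12.55 = 71.42 ft³/s
w_3 = (52.3 − 19.5)/2 = 16.4 ft; q_3 = 2.78 × 3.70 × 16.4 = 168.7 ft³/s
w_4 = (62.4 − 34.5)/2 = 13.95 ft; q_4 = 3.53 × 5.25 × 13.95 = 258.5 ft³/s
w_5 = (87.6 − 52.3)/2 = 17.65 ft; q_5 = 3.64 × 4.00 × 17.65 = 257.0 ft³/s
w_6 = (93.2 − 62.4)/2 = 15.4 ft; q_6 = 2.65 × 1.72 × 15.4 = 70.19 ft³/s
w_7 = (93.2 − 87.6)/2 = 2.8 ft; q_7 = 1.63 × 0.82 × 2.8 = 3.742 ft³/s
Q = Σ qᵢ = 838.2 ft³/s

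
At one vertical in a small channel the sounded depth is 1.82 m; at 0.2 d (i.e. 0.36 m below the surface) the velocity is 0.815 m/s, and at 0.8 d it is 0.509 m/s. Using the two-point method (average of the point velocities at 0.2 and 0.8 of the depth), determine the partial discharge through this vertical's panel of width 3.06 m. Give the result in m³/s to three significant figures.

3.69 m³/s

v̄ = (0.815 + 0.509) / 2 = 0.6620 m/s
q = v̄ × d × w = 0.6620 × 1.82 × 3.06 = 3.687 m³/s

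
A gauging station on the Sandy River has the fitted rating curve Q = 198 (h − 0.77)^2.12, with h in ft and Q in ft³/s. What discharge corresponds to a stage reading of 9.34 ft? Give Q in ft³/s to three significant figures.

Q = 198 × (9.34 − 0.77)^2.12 = 198 × 8.57^2.12 = 18820 ft³/s

18800 ft³/s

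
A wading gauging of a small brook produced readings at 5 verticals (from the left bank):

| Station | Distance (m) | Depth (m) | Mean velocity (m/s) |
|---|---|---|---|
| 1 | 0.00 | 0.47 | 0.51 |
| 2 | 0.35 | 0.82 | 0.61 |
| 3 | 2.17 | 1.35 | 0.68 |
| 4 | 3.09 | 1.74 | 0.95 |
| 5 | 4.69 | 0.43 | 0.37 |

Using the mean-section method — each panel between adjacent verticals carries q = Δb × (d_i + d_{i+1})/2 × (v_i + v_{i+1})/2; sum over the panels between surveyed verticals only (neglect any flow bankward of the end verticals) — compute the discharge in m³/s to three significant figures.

Panel 1-2: Δb = 0.35 m, d̄ = (0.47+0.82)/2 = 0.645, v̄ = (0.51+0.61)/2 = 0.56 → q = 0.35×0.645×0.56 = 0.1264 m³/s
Panel 2-3: Δb = 1.82 m, d̄ = (0.82+1.35)/2 = 1.085, v̄ = (0.61+0.68)/2 = 0.645 → q = 1.82×1.085×0.645 = 1.274 m³/s
Panel 3-4: Δb = 0.92 m, d̄ = (1.35+1.74)/2 = 1.545, v̄ = (0.68+0.95)/2 = 0.815 → q = 0.92×1.545×0.815 = 1.158 m³/s
Panel 4-5: Δb = 1.6 m, d̄ = (1.74+0.43)/2 = 1.085, v̄ = (0.95+0.37)/2 = 0.66 → q = 1.6×1.085×0.66 = 1.146 m³/s
Q = Σ q = 3.704 m³/s

3.70 m³/s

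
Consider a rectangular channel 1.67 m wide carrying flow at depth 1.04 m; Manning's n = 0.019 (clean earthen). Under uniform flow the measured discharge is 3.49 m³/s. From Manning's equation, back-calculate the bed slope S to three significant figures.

A = b·y = 1.67 × 1.04 = 1.737 m²
P = b + 2y = 1.67 + 2×1.04 = 3.750 m
R = A/P = 1.737/3.750 = 0.4631 m
S = (Q·n / (1·A·R^(2/3)))² = (3.49×0.019 / (1×1.737×0.5986))² = 0.004068

0.00407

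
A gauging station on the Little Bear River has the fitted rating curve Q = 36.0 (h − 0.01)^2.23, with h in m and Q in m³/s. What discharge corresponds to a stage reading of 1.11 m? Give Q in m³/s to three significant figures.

Q = 36.0 × (1.11 − 0.01)^2.23 = 36.0 × 1.1^2.23 = 44.53 m³/s

44.5 m³/s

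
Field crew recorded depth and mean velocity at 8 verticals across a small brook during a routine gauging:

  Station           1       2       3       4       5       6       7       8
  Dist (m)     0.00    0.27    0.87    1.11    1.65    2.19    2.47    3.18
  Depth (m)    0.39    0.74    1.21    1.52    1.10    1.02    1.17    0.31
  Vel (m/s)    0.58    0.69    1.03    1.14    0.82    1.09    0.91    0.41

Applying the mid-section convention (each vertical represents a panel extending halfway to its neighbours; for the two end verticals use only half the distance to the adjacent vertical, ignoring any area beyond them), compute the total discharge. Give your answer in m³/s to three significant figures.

2.97 m³/s

w_1 = (0.27 − 0.00)/2 = 0.135 m; q_1 = 0.58 × 0.39 × 0.135 = 0.03054 m³/s
w_2 = (0.87 − 0.00)/2 = 0.435 m; q_2 = 0.69 × 0.74 × 0.435 = 0.2221 m³/s
w_3 = (1.11 − 0.27)/2 = 0.42 m; q_3 = 1.03 × 1.21 × 0.42 = 0.5234 m³/s
w_4 = (1.65 − 0.87)/2 = 0.39 m; q_4 = 1.14 × 1.52 × 0.39 = 0.6758 m³/s
w_5 = (2.19 − 1.11)/2 = 0.54 m; q_5 = 0.82 × 1.10 × 0.54 = 0.4871 m³/s
w_6 = (2.47 − 1.65)/2 = 0.41 m; q_6 = 1.09 × 1.02 × 0.41 = 0.4558 m³/s
w_7 = (3.18 − 2.19)/2 = 0.495 m; q_7 = 0.91 × 1.17 × 0.495 = 0.5270 m³/s
w_8 = (3.18 − 2.47)/2 = 0.355 m; q_8 = 0.41 × 0.31 × 0.355 = 0.04512 m³/s
Q = Σ qᵢ = 2.967 m³/s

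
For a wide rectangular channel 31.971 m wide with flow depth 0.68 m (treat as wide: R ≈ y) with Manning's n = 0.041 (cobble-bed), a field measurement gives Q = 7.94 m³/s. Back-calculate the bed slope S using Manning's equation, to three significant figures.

0.000375

A = b·y = 31.971 × 0.68 = 21.74 m²
Wide channel: R ≈ y = 0.68 m
S = (Q·n / (1·A·R^(2/3)))² = (7.94×0.041 / (1×21.74×0.7733))² = 0.0003750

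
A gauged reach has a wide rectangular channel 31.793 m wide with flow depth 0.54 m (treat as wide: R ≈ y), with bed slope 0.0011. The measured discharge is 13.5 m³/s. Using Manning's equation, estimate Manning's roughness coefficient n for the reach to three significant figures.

A = b·y = 31.793 × 0.54 = 17.17 m²
Wide channel: R ≈ y = 0.54 m
n = (1/Q)·A·R^(2/3)·S^(1/2) = (1/13.5) × 17.17 × 0.6631 × 0.03317 = 0.02797

0.0280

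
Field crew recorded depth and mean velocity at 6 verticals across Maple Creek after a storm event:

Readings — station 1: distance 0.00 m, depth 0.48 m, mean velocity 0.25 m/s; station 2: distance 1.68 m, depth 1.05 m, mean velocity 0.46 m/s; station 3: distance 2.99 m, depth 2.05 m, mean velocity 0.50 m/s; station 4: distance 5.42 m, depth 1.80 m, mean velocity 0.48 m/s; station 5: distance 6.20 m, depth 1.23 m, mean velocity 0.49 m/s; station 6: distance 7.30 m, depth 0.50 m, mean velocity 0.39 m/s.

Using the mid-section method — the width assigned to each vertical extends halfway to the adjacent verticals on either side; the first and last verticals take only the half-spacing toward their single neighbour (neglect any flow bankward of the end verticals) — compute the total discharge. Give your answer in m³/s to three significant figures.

4.80 m³/s

w_1 = (1.68 − 0.00)/2 = 0.84 m; q_1 = 0.25 × 0.48 × 0.84 = 0.1008 m³/s
w_2 = (2.99 − 0.00)/2 = 1.495 m; q_2 = 0.46 × 1.05 × 1.495 = 0.7221 m³/s
w_3 = (5.42 − 1.68)/2 = 1.87 m; q_3 = 0.50 × 2.05 × 1.87 = 1.917 m³/s
w_4 = (6.20 − 2.99)/2 = 1.605 m; q_4 = 0.48 × 1.80 × 1.605 = 1.387 m³/s
w_5 = (7.30 − 5.42)/2 = 0.94 m; q_5 = 0.49 × 1.23 × 0.94 = 0.5665 m³/s
w_6 = (7.30 − 6.20)/2 = 0.55 m; q_6 = 0.39 × 0.50 × 0.55 = 0.1073 m³/s
Q = Σ qᵢ = 4.800 m³/s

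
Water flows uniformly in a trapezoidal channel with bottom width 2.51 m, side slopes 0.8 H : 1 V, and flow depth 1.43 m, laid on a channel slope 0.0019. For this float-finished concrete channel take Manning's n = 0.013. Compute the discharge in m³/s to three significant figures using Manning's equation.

A = (b + z·y)·y = (2.51 + 0.8×1.43)×1.43 = 5.225 m²
P = b + 2y√(1+z²) = 2.51 + 2×1.43×√(1+0.8²) = 6.173 m
R = A/P = 5.225/6.173 = 0.8465 m
Q = (1/n)·A·R^(2/3)·S^(1/2) = (1/0.013) × 5.225 × 0.8465^(2/3) × 0.0019^(1/2) = 15.68 m³/s

15.7 m³/s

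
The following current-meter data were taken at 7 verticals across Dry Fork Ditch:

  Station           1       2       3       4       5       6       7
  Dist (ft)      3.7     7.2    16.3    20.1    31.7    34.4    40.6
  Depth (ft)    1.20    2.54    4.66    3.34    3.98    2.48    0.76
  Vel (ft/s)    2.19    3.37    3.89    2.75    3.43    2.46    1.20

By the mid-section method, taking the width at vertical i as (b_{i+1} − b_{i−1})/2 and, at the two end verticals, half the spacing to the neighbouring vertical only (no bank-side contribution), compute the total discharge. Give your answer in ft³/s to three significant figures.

w_1 = (7.2 − 3.7)/2 = 1.75 ft; q_1 = 2.19 × 1.20 × 1.75 = 4.599 ft³/s
w_2 = (16.3 − 3.7)/2 = 6.3 ft; q_2 = 3.37 × 2.54 × 6.3 = 53.93 ft³/s
w_3 = (20.1 − 7.2)/2 = 6.45 ft; q_3 = 3.89 × 4.66 × 6.45 = 116.9 ft³/s
w_4 = (31.7 − 16.3)/2 = 7.7 ft; q_4 = 2.75 × 3.34 × 7.7 = 70.72 ft³/s
w_5 = (34.4 − 20.1)/2 = 7.15 ft; q_5 = 3.43 × 3.98 × 7.15 = 97.61 ft³/s
w_6 = (40.6 − 31.7)/2 = 4.45 ft; q_6 = 2.46 × 2.48 × 4.45 = 27.15 ft³/s
w_7 = (40.6 − 34.4)/2 = 3.1 ft; q_7 = 1.20 × 0.76 × 3.1 = 2.827 ft³/s
Q = Σ qᵢ = 373.8 ft³/s

374 ft³/s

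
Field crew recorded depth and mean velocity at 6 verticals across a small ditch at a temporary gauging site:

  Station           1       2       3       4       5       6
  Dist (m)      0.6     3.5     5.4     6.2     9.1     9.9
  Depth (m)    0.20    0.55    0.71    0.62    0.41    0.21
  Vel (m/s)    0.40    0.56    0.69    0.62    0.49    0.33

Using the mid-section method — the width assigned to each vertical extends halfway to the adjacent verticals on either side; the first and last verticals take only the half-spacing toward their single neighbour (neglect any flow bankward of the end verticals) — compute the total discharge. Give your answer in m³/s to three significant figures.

2.63 m³/s

w_1 = (3.5 − 0.6)/2 = 1.45 m; q_1 = 0.40 × 0.20 × 1.45 = 0.1160 m³/s
w_2 = (5.4 − 0.6)/2 = 2.4 m; q_2 = 0.56 × 0.55 × 2.4 = 0.7392 m³/s
w_3 = (6.2 − 3.5)/2 = 1.35 m; q_3 = 0.69 × 0.71 × 1.35 = 0.6614 m³/s
w_4 = (9.1 − 5.4)/2 = 1.85 m; q_4 = 0.62 × 0.62 × 1.85 = 0.7111 m³/s
w_5 = (9.9 − 6.2)/2 = 1.85 m; q_5 = 0.49 × 0.41 × 1.85 = 0.3717 m³/s
w_6 = (9.9 − 9.1)/2 = 0.4 m; q_6 = 0.33 × 0.21 × 0.4 = 0.02772 m³/s
Q = Σ qᵢ = 2.627 m³/s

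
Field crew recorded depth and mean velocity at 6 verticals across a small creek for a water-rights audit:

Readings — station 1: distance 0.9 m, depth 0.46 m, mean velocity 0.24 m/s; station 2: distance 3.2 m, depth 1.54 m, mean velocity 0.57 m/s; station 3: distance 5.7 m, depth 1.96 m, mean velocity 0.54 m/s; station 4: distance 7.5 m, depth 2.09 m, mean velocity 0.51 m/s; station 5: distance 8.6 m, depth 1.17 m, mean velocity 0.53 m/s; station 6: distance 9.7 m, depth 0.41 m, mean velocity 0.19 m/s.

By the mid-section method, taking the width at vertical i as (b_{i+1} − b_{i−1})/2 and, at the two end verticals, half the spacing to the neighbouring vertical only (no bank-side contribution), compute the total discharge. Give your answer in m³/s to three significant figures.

w_1 = (3.2 − 0.9)/2 = 1.15 m; q_1 = 0.24 × 0.46 × 1.15 = 0.1270 m³/s
w_2 = (5.7 − 0.9)/2 = 2.4 m; q_2 = 0.57 × 1.54 × 2.4 = 2.107 m³/s
w_3 = (7.5 − 3.2)/2 = 2.15 m; q_3 = 0.54 × 1.96 × 2.15 = 2.276 m³/s
w_4 = (8.6 − 5.7)/2 = 1.45 m; q_4 = 0.51 × 2.09 × 1.45 = 1.546 m³/s
w_5 = (9.7 − 7.5)/2 = 1.1 m; q_5 = 0.53 × 1.17 × 1.1 = 0.6821 m³/s
w_6 = (9.7 − 8.6)/2 = 0.55 m; q_6 = 0.19 × 0.41 × 0.55 = 0.04285 m³/s
Q = Σ qᵢ = 6.780 m³/s

6.78 m³/s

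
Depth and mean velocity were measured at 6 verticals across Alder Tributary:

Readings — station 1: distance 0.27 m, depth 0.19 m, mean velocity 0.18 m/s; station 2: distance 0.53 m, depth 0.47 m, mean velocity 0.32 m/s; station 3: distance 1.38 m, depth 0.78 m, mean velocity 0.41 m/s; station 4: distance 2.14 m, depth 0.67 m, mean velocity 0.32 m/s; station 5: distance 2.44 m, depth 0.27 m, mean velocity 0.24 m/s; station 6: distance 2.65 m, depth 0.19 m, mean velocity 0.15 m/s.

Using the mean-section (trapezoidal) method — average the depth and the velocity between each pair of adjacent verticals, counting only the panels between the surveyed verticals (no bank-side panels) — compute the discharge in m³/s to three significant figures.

Panel 1-2: Δb = 0.26 m, d̄ = (0.19+0.47)/2 = 0.33, v̄ = (0.18+0.32)/2 = 0.25 → q = 0.26×0.33×0.25 = 0.02145 m³/s
Panel 2-3: Δb = 0.85 m, d̄ = (0.47+0.78)/2 = 0.625, v̄ = (0.32+0.41)/2 = 0.365 → q = 0.85×0.625×0.365 = 0.1939 m³/s
Panel 3-4: Δb = 0.76 m, d̄ = (0.78+0.67)/2 = 0.725, v̄ = (0.41+0.32)/2 = 0.365 → q = 0.76×0.725×0.365 = 0.2011 m³/s
Panel 4-5: Δb = 0.3 m, d̄ = (0.67+0.27)/2 = 0.47, v̄ = (0.32+0.24)/2 = 0.28 → q = 0.3×0.47×0.28 = 0.03948 m³/s
Panel 5-6: Δb = 0.21 m, d̄ = (0.27+0.19)/2 = 0.23, v̄ = (0.24+0.15)/2 = 0.195 → q = 0.21×0.23×0.195 = 0.009419 m³/s
Q = Σ q = 0.4654 m³/s

0.465 m³/s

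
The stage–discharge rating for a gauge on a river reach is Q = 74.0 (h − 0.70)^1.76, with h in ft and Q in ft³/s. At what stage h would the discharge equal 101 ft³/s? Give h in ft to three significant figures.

1.89 ft

h − h₀ = (Q/C)^(1/b) = (101/74.0)^(1/1.76) = 1.193 ft
h = 0.70 + 1.193 = 1.893 ft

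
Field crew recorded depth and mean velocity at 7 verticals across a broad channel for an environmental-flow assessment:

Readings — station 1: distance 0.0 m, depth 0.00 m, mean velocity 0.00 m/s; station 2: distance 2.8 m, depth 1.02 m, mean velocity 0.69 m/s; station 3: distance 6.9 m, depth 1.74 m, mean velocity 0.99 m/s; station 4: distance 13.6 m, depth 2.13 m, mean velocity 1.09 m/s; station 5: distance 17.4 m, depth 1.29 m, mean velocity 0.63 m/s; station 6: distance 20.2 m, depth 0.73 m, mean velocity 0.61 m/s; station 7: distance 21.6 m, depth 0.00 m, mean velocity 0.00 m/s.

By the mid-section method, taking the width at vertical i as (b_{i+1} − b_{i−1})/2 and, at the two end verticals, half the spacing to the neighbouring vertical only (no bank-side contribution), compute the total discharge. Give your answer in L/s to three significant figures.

27500 L/s

w_2 = (6.9 − 0.0)/2 = 3.45 m; q_2 = 0.69 × 1.02 × 3.45 = 2.428 m³/s
w_3 = (13.6 − 2.8)/2 = 5.4 m; q_3 = 0.99 × 1.74 × 5.4 = 9.302 m³/s
w_4 = (17.4 − 6.9)/2 = 5.25 m; q_4 = 1.09 × 2.13 × 5.25 = 12.19 m³/s
w_5 = (20.2 − 13.6)/2 = 3.3 m; q_5 = 0.63 × 1.29 × 3.3 = 2.682 m³/s
w_6 = (21.6 − 17.4)/2 = 2.1 m; q_6 = 0.61 × 0.73 × 2.1 = 0.9351 m³/s
Stations 1, 7 contribute zero (depth or velocity is 0).
Q = Σ qᵢ = 27.54 m³/s
= 27.54 × 1000 = 27540 L/s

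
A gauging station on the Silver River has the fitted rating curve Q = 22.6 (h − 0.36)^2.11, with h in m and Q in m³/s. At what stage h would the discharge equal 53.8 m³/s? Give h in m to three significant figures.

1.87 m

h − h₀ = (Q/C)^(1/b) = (53.8/22.6)^(1/2.11) = 1.508 m
h = 0.36 + 1.508 = 1.868 m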